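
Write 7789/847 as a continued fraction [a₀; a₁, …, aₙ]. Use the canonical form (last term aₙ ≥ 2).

[9; 5, 9, 1, 3, 4]

7789 = 9*847 + 166
847 = 5*166 + 17
166 = 9*17 + 13
17 = 1*13 + 4
13 = 3*4 + 1
4 = 4*1 + 0  (stop)
So 7789/847 = [9; 5, 9, 1, 3, 4].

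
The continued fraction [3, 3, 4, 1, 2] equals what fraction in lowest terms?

Fold from the inside: start with 2/1.
  1 + 1/2 = 3/2
  4 + 2/3 = 14/3
  3 + 3/14 = 45/14
  3 + 14/45 = 149/45

149/45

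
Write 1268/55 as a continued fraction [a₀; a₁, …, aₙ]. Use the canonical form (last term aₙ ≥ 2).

1268 = 23×55 + 3
55 = 18×3 + 1
3 = 3×1 + 0  (stop)
So 1268/55 = [23; 18, 3].

[23; 18, 3]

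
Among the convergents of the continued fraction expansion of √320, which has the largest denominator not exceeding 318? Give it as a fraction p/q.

√320 = [17; 1, 7, 1, 34, …] (period length 4).
Convergents:
  p_0/q_0 = 17/1
  p_1/q_1 = 18/1
  p_2/q_2 = 143/8
  p_3/q_3 = 161/9
  p_4/q_4 = 5617/314
  p_5/q_5 = 5778/323
q_4 = 314 ≤ 318 < 323 = q_5, so the answer is 5617/314.

5617/314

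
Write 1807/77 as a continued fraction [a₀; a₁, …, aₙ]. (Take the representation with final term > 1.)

[23; 2, 7, 5]

1807 = 23×77 + 36
77 = 2×36 + 5
36 = 7×5 + 1
5 = 5×1 + 0  (stop)
So 1807/77 = [23; 2, 7, 5].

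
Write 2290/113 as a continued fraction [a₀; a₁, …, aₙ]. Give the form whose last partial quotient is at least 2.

[20; 3, 1, 3, 3, 2]

2290 = 20×113 + 30
113 = 3×30 + 23
30 = 1×23 + 7
23 = 3×7 + 2
7 = 3×2 + 1
2 = 2×1 + 0  (stop)
So 2290/113 = [20; 3, 1, 3, 3, 2].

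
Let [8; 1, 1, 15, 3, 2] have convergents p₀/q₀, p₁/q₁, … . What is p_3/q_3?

264/31

Using pₖ = aₖpₖ₋₁ + pₖ₋₂, qₖ = aₖqₖ₋₁ + qₖ₋₂ (with p₋₁=1, p₋₂=0, q₋₁=0, q₋₂=1):
  k=0: a=8, p=8, q=1
  k=1: a=1, p=9, q=1
  k=2: a=1, p=17, q=2
  k=3: a=15, p=264, q=31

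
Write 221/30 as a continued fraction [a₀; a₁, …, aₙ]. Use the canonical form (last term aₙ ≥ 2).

[7; 2, 1, 2, 1, 2]

221 = 7×30 + 11
30 = 2×11 + 8
11 = 1×8 + 3
8 = 2×3 + 2
3 = 1×2 + 1
2 = 2×1 + 0  (stop)
So 221/30 = [7; 2, 1, 2, 1, 2].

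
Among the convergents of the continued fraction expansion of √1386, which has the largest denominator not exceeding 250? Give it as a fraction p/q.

4877/131

√1386 = [37; 4, 2, 1, 2, 1, 2, 4, 74, …] (period length 8).
Convergents:
  p_0/q_0 = 37/1
  p_1/q_1 = 149/4
  p_2/q_2 = 335/9
  p_3/q_3 = 484/13
  p_4/q_4 = 1303/35
  p_5/q_5 = 1787/48
  p_6/q_6 = 4877/131
  p_7/q_7 = 21295/572
q_6 = 131 ≤ 250 < 572 = q_7, so the answer is 4877/131.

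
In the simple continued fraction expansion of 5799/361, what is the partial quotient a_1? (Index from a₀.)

5799 = 16·361 + 23   →  a_0 = 16
361 = 15·23 + 16   →  a_1 = 15

15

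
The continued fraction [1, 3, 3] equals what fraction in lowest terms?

Using pₖ = aₖpₖ₋₁ + pₖ₋₂ and qₖ = aₖqₖ₋₁ + qₖ₋₂:
  k=0: a=1, p=1, q=1
  k=1: a=3, p=4, q=3
  k=2: a=3, p=13, q=10

13/10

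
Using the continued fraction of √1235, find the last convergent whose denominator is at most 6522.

√1235 = [35; 7, 70, …] (period length 2).
Convergents:
  p_0/q_0 = 35/1
  p_1/q_1 = 246/7
  p_2/q_2 = 17255/491
  p_3/q_3 = 121031/3444
  p_4/q_4 = 8489425/241571
q_3 = 3444 ≤ 6522 < 241571 = q_4, so the answer is 121031/3444.

121031/3444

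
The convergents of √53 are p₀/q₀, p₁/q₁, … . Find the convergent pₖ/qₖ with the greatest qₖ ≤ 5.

√53 = [7; 3, 1, 1, 3, 14, …] (period length 5).
Convergents:
  p_0/q_0 = 7/1
  p_1/q_1 = 22/3
  p_2/q_2 = 29/4
  p_3/q_3 = 51/7
q_2 = 4 ≤ 5 < 7 = q_3, so the answer is 29/4.

29/4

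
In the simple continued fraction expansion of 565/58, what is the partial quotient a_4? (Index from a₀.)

6

565 = 9·58 + 43   →  a_0 = 9
58 = 1·43 + 15   →  a_1 = 1
43 = 2·15 + 13   →  a_2 = 2
15 = 1·13 + 2   →  a_3 = 1
13 = 6·2 + 1   →  a_4 = 6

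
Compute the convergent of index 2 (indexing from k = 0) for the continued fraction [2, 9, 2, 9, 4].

40/19

Using pₖ = aₖpₖ₋₁ + pₖ₋₂, qₖ = aₖqₖ₋₁ + qₖ₋₂ (with p₋₁=1, p₋₂=0, q₋₁=0, q₋₂=1):
  k=0: a=2, p=2, q=1
  k=1: a=9, p=19, q=9
  k=2: a=2, p=40, q=19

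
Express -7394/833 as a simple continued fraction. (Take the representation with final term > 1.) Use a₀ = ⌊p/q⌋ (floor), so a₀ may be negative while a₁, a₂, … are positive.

[-9; 8, 11, 2, 4]

-7394 = -9*833 + 103
833 = 8*103 + 9
103 = 11*9 + 4
9 = 2*4 + 1
4 = 4*1 + 0  (stop)
So -7394/833 = [-9; 8, 11, 2, 4].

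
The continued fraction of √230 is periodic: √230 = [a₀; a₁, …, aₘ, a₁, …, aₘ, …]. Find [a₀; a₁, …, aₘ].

a₀ = ⌊√230⌋ = 15.
With m₀=0, d₀=1 and mₖ₊₁ = dₖaₖ − mₖ, dₖ₊₁ = (n − mₖ₊₁²)/dₖ, aₖ₊₁ = ⌊(a₀+mₖ₊₁)/dₖ₊₁⌋:
  k=1: m=15, d=5, a=6
  k=2: m=15, d=1, a=30
d=1 and a=2a₀=30 at k=2, so the next step gives (m, d) = (15, 5) again — its k=1 value — and the period has length 2.

[15; 6, 30]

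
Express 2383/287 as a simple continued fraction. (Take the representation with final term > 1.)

2383 = 8×287 + 87
287 = 3×87 + 26
87 = 3×26 + 9
26 = 2×9 + 8
9 = 1×8 + 1
8 = 8×1 + 0  (stop)
So 2383/287 = [8; 3, 3, 2, 1, 8].

[8; 3, 3, 2, 1, 8]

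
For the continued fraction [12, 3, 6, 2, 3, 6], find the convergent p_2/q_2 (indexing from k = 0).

Using pₖ = aₖpₖ₋₁ + pₖ₋₂, qₖ = aₖqₖ₋₁ + qₖ₋₂ (with p₋₁=1, p₋₂=0, q₋₁=0, q₋₂=1):
  k=0: a=12, p=12, q=1
  k=1: a=3, p=37, q=3
  k=2: a=6, p=234, q=19

234/19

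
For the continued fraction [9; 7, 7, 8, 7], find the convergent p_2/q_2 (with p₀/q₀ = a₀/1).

457/50

Using pₖ = aₖpₖ₋₁ + pₖ₋₂, qₖ = aₖqₖ₋₁ + qₖ₋₂ (with p₋₁=1, p₋₂=0, q₋₁=0, q₋₂=1):
  k=0: a=9, p=9, q=1
  k=1: a=7, p=64, q=7
  k=2: a=7, p=457, q=50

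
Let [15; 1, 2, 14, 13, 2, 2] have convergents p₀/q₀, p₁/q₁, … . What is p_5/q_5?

18292/1167

Using pₖ = aₖpₖ₋₁ + pₖ₋₂, qₖ = aₖqₖ₋₁ + qₖ₋₂ (with p₋₁=1, p₋₂=0, q₋₁=0, q₋₂=1):
  k=0: a=15, p=15, q=1
  k=1: a=1, p=16, q=1
  k=2: a=2, p=47, q=3
  k=3: a=14, p=674, q=43
  k=4: a=13, p=8809, q=562
  k=5: a=2, p=18292, q=1167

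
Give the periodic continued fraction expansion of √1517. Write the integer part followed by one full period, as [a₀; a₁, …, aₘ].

[38; 1, 18, 2, 18, 1, 76]

a₀ = ⌊√1517⌋ = 38.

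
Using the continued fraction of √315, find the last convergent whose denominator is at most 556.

7543/425

√315 = [17; 1, 2, 1, 34, …] (period length 4).
Convergents:
  p_0/q_0 = 17/1
  p_1/q_1 = 18/1
  p_2/q_2 = 53/3
  p_3/q_3 = 71/4
  p_4/q_4 = 2467/139
  p_5/q_5 = 2538/143
  p_6/q_6 = 7543/425
  p_7/q_7 = 10081/568
q_6 = 425 ≤ 556 < 568 = q_7, so the answer is 7543/425.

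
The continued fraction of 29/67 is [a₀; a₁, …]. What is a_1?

2

29 = 0·67 + 29   →  a_0 = 0
67 = 2·29 + 9   →  a_1 = 2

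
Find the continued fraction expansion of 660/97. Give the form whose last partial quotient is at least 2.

660 = 6*97 + 78
97 = 1*78 + 19
78 = 4*19 + 2
19 = 9*2 + 1
2 = 2*1 + 0  (stop)
So 660/97 = [6; 1, 4, 9, 2].

[6; 1, 4, 9, 2]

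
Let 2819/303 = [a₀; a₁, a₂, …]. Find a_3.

2

2819 = 9·303 + 92   →  a_0 = 9
303 = 3·92 + 27   →  a_1 = 3
92 = 3·27 + 11   →  a_2 = 3
27 = 2·11 + 5   →  a_3 = 2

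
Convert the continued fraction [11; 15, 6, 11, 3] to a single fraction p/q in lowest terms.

Fold from the inside: start with 3/1.
  11 + 1/3 = 34/3
  6 + 3/34 = 207/34
  15 + 34/207 = 3139/207
  11 + 207/3139 = 34736/3139

34736/3139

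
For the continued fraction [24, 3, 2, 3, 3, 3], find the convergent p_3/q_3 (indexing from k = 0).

583/24

Using pₖ = aₖpₖ₋₁ + pₖ₋₂, qₖ = aₖqₖ₋₁ + qₖ₋₂ (with p₋₁=1, p₋₂=0, q₋₁=0, q₋₂=1):
  k=0: a=24, p=24, q=1
  k=1: a=3, p=73, q=3
  k=2: a=2, p=170, q=7
  k=3: a=3, p=583, q=24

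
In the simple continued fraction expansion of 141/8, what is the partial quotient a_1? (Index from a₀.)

1

141 = 17·8 + 5   →  a_0 = 17
8 = 1·5 + 3   →  a_1 = 1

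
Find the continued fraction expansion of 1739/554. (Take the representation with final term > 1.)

1739 = 3*554 + 77
554 = 7*77 + 15
77 = 5*15 + 2
15 = 7*2 + 1
2 = 2*1 + 0  (stop)
So 1739/554 = [3; 7, 5, 7, 2].

[3; 7, 5, 7, 2]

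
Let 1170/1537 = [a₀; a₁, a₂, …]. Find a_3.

5

1170 = 0·1537 + 1170   →  a_0 = 0
1537 = 1·1170 + 367   →  a_1 = 1
1170 = 3·367 + 69   →  a_2 = 3
367 = 5·69 + 22   →  a_3 = 5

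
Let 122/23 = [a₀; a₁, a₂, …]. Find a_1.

3

122 = 5·23 + 7   →  a_0 = 5
23 = 3·7 + 2   →  a_1 = 3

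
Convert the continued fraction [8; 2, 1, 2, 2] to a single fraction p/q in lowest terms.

Fold from the inside: start with 2/1.
  2 + 1/2 = 5/2
  1 + 2/5 = 7/5
  2 + 5/7 = 19/7
  8 + 7/19 = 159/19

159/19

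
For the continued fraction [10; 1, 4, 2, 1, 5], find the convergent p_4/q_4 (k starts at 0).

173/16

Using pₖ = aₖpₖ₋₁ + pₖ₋₂, qₖ = aₖqₖ₋₁ + qₖ₋₂ (with p₋₁=1, p₋₂=0, q₋₁=0, q₋₂=1):
  k=0: a=10, p=10, q=1
  k=1: a=1, p=11, q=1
  k=2: a=4, p=54, q=5
  k=3: a=2, p=119, q=11
  k=4: a=1, p=173, q=16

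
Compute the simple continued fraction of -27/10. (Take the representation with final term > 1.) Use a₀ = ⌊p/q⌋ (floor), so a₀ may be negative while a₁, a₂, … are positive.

[-3; 3, 3]

-27 = -3·10 + 3
10 = 3·3 + 1
3 = 3·1 + 0  (stop)
So -27/10 = [-3; 3, 3].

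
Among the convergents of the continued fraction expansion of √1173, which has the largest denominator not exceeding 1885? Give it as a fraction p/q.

√1173 = [34; 4, 68, …] (period length 2).
Convergents:
  p_0/q_0 = 34/1
  p_1/q_1 = 137/4
  p_2/q_2 = 9350/273
  p_3/q_3 = 37537/1096
  p_4/q_4 = 2561866/74801
q_3 = 1096 ≤ 1885 < 74801 = q_4, so the answer is 37537/1096.

37537/1096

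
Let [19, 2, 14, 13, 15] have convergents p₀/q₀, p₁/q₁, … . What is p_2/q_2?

565/29

Using pₖ = aₖpₖ₋₁ + pₖ₋₂, qₖ = aₖqₖ₋₁ + qₖ₋₂ (with p₋₁=1, p₋₂=0, q₋₁=0, q₋₂=1):
  k=0: a=19, p=19, q=1
  k=1: a=2, p=39, q=2
  k=2: a=14, p=565, q=29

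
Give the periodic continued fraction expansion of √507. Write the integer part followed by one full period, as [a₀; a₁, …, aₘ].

[22; 1, 1, 14, 1, 1, 44]

a₀ = ⌊√507⌋ = 22.
With m₀=0, d₀=1 and mₖ₊₁ = dₖaₖ − mₖ, dₖ₊₁ = (n − mₖ₊₁²)/dₖ, aₖ₊₁ = ⌊(a₀+mₖ₊₁)/dₖ₊₁⌋:
  k=1: m=22, d=23, a=1
  k=2: m=1, d=22, a=1
  k=3: m=21, d=3, a=14
  k=4: m=21, d=22, a=1
  k=5: m=1, d=23, a=1
  k=6: m=22, d=1, a=44
d=1 and a=2a₀=44 at k=6, so the next step gives (m, d) = (22, 23) again — its k=1 value — and the period has length 6.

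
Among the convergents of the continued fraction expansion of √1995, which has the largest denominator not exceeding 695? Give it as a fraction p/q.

√1995 = [44; 1, 1, 1, 88, …] (period length 4).
Convergents:
  p_0/q_0 = 44/1
  p_1/q_1 = 45/1
  p_2/q_2 = 89/2
  p_3/q_3 = 134/3
  p_4/q_4 = 11881/266
  p_5/q_5 = 12015/269
  p_6/q_6 = 23896/535
  p_7/q_7 = 35911/804
q_6 = 535 ≤ 695 < 804 = q_7, so the answer is 23896/535.

23896/535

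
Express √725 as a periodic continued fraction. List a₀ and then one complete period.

a₀ = ⌊√725⌋ = 26.

[26; 1, 12, 2, 12, 1, 52]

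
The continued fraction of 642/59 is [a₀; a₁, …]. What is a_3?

642 = 10·59 + 52   →  a_0 = 10
59 = 1·52 + 7   →  a_1 = 1
52 = 7·7 + 3   →  a_2 = 7
7 = 2·3 + 1   →  a_3 = 2

2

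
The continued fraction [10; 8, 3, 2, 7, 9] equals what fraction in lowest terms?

Using pₖ = aₖpₖ₋₁ + pₖ₋₂ and qₖ = aₖqₖ₋₁ + qₖ₋₂:
  k=0: a=10, p=10, q=1
  k=1: a=8, p=81, q=8
  k=2: a=3, p=253, q=25
  k=3: a=2, p=587, q=58
  k=4: a=7, p=4362, q=431
  k=5: a=9, p=39845, q=3937

39845/3937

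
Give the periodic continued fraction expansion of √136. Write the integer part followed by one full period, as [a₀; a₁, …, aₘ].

[11; 1, 1, 1, 22]

a₀ = ⌊√136⌋ = 11.
With m₀=0, d₀=1 and mₖ₊₁ = dₖaₖ − mₖ, dₖ₊₁ = (n − mₖ₊₁²)/dₖ, aₖ₊₁ = ⌊(a₀+mₖ₊₁)/dₖ₊₁⌋:
  k=1: m=11, d=15, a=1
  k=2: m=4, d=8, a=1
  k=3: m=4, d=15, a=1
  k=4: m=11, d=1, a=22
d=1 and a=2a₀=22 at k=4, so the next step gives (m, d) = (11, 15) again — its k=1 value — and the period has length 4.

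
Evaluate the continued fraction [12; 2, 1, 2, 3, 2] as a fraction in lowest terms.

Fold from the inside: start with 2/1.
  3 + 1/2 = 7/2
  2 + 2/7 = 16/7
  1 + 7/16 = 23/16
  2 + 16/23 = 62/23
  12 + 23/62 = 767/62

767/62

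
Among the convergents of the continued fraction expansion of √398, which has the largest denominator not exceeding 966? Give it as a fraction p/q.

√398 = [19; 1, 18, 1, 38, …] (period length 4).
Convergents:
  p_0/q_0 = 19/1
  p_1/q_1 = 20/1
  p_2/q_2 = 379/19
  p_3/q_3 = 399/20
  p_4/q_4 = 15541/779
  p_5/q_5 = 15940/799
  p_6/q_6 = 302461/15161
q_5 = 799 ≤ 966 < 15161 = q_6, so the answer is 15940/799.

15940/799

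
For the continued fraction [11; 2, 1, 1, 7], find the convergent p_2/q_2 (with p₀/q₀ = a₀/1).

Using pₖ = aₖpₖ₋₁ + pₖ₋₂, qₖ = aₖqₖ₋₁ + qₖ₋₂ (with p₋₁=1, p₋₂=0, q₋₁=0, q₋₂=1):
  k=0: a=11, p=11, q=1
  k=1: a=2, p=23, q=2
  k=2: a=1, p=34, q=3

34/3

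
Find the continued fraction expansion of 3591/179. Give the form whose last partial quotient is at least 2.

[20; 16, 3, 1, 2]

3591 = 20·179 + 11
179 = 16·11 + 3
11 = 3·3 + 2
3 = 1·2 + 1
2 = 2·1 + 0  (stop)
So 3591/179 = [20; 16, 3, 1, 2].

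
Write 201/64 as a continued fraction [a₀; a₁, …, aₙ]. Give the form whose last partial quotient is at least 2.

201 = 3·64 + 9
64 = 7·9 + 1
9 = 9·1 + 0  (stop)
So 201/64 = [3; 7, 9].

[3; 7, 9]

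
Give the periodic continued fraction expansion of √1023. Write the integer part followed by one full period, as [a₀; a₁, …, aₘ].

[31; 1, 62]

a₀ = ⌊√1023⌋ = 31.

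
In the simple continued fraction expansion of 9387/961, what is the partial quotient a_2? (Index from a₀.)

9387 = 9·961 + 738   →  a_0 = 9
961 = 1·738 + 223   →  a_1 = 1
738 = 3·223 + 69   →  a_2 = 3

3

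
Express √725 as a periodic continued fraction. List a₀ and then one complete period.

a₀ = ⌊√725⌋ = 26.
With m₀=0, d₀=1 and mₖ₊₁ = dₖaₖ − mₖ, dₖ₊₁ = (n − mₖ₊₁²)/dₖ, aₖ₊₁ = ⌊(a₀+mₖ₊₁)/dₖ₊₁⌋:
  k=1: m=26, d=49, a=1
  k=2: m=23, d=4, a=12
  k=3: m=25, d=25, a=2
  k=4: m=25, d=4, a=12
  k=5: m=23, d=49, a=1
  k=6: m=26, d=1, a=52
d=1 and a=2a₀=52 at k=6, so the next step gives (m, d) = (26, 49) again — its k=1 value — and the period has length 6.

[26; 1, 12, 2, 12, 1, 52]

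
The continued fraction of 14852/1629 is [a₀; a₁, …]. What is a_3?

1

14852 = 9·1629 + 191   →  a_0 = 9
1629 = 8·191 + 101   →  a_1 = 8
191 = 1·101 + 90   →  a_2 = 1
101 = 1·90 + 11   →  a_3 = 1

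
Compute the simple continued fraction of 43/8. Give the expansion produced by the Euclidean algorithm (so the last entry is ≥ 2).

[5; 2, 1, 2]

43 = 5×8 + 3
8 = 2×3 + 2
3 = 1×2 + 1
2 = 2×1 + 0  (stop)
So 43/8 = [5; 2, 1, 2].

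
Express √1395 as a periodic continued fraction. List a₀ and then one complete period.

a₀ = ⌊√1395⌋ = 37.
With m₀=0, d₀=1 and mₖ₊₁ = dₖaₖ − mₖ, dₖ₊₁ = (n − mₖ₊₁²)/dₖ, aₖ₊₁ = ⌊(a₀+mₖ₊₁)/dₖ₊₁⌋:
  k=1: m=37, d=26, a=2
  k=2: m=15, d=45, a=1
  k=3: m=30, d=11, a=6
  k=4: m=36, d=9, a=8
  k=5: m=36, d=11, a=6
  k=6: m=30, d=45, a=1
  k=7: m=15, d=26, a=2
  k=8: m=37, d=1, a=74
d=1 and a=2a₀=74 at k=8, so the next step gives (m, d) = (37, 26) again — its k=1 value — and the period has length 8.

[37; 2, 1, 6, 8, 6, 1, 2, 74]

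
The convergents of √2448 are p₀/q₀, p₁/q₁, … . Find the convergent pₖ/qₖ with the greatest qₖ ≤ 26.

1039/21

√2448 = [49; 2, 10, 2, 98, …] (period length 4).
Convergents:
  p_0/q_0 = 49/1
  p_1/q_1 = 99/2
  p_2/q_2 = 1039/21
  p_3/q_3 = 2177/44
q_2 = 21 ≤ 26 < 44 = q_3, so the answer is 1039/21.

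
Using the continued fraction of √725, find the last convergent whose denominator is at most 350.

√725 = [26; 1, 12, 2, 12, 1, 52, …] (period length 6).
Convergents:
  p_0/q_0 = 26/1
  p_1/q_1 = 27/1
  p_2/q_2 = 350/13
  p_3/q_3 = 727/27
  p_4/q_4 = 9074/337
  p_5/q_5 = 9801/364
q_4 = 337 ≤ 350 < 364 = q_5, so the answer is 9074/337.

9074/337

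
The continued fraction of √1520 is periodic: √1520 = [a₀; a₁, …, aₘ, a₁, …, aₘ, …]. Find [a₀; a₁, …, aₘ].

a₀ = ⌊√1520⌋ = 38.
With m₀=0, d₀=1 and mₖ₊₁ = dₖaₖ − mₖ, dₖ₊₁ = (n − mₖ₊₁²)/dₖ, aₖ₊₁ = ⌊(a₀+mₖ₊₁)/dₖ₊₁⌋:
  k=1: m=38, d=76, a=1
  k=2: m=38, d=1, a=76
d=1 and a=2a₀=76 at k=2, so the next step gives (m, d) = (38, 76) again — its k=1 value — and the period has length 2.

[38; 1, 76]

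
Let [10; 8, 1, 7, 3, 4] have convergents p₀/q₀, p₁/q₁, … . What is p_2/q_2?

91/9

Using pₖ = aₖpₖ₋₁ + pₖ₋₂, qₖ = aₖqₖ₋₁ + qₖ₋₂ (with p₋₁=1, p₋₂=0, q₋₁=0, q₋₂=1):
  k=0: a=10, p=10, q=1
  k=1: a=8, p=81, q=8
  k=2: a=1, p=91, q=9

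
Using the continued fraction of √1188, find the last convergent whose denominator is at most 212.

3171/92

√1188 = [34; 2, 7, 6, 7, 2, 68, …] (period length 6).
Convergents:
  p_0/q_0 = 34/1
  p_1/q_1 = 69/2
  p_2/q_2 = 517/15
  p_3/q_3 = 3171/92
  p_4/q_4 = 22714/659
q_3 = 92 ≤ 212 < 659 = q_4, so the answer is 3171/92.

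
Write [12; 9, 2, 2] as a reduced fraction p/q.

Using pₖ = aₖpₖ₋₁ + pₖ₋₂ and qₖ = aₖqₖ₋₁ + qₖ₋₂:
  k=0: a=12, p=12, q=1
  k=1: a=9, p=109, q=9
  k=2: a=2, p=230, q=19
  k=3: a=2, p=569, q=47

569/47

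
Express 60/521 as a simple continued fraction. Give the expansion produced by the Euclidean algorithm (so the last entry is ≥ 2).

60 = 0·521 + 60
521 = 8·60 + 41
60 = 1·41 + 19
41 = 2·19 + 3
19 = 6·3 + 1
3 = 3·1 + 0  (stop)
So 60/521 = [0; 8, 1, 2, 6, 3].

[0; 8, 1, 2, 6, 3]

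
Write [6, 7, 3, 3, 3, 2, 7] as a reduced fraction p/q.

Fold from the inside: start with 7/1.
  2 + 1/7 = 15/7
  3 + 7/15 = 52/15
  3 + 15/52 = 171/52
  3 + 52/171 = 565/171
  7 + 171/565 = 4126/565
  6 + 565/4126 = 25321/4126

25321/4126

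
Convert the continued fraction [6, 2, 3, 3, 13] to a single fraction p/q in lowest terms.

Using pₖ = aₖpₖ₋₁ + pₖ₋₂ and qₖ = aₖqₖ₋₁ + qₖ₋₂:
  k=0: a=6, p=6, q=1
  k=1: a=2, p=13, q=2
  k=2: a=3, p=45, q=7
  k=3: a=3, p=148, q=23
  k=4: a=13, p=1969, q=306

1969/306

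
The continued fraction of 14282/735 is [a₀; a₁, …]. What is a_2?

14282 = 19·735 + 317   →  a_0 = 19
735 = 2·317 + 101   →  a_1 = 2
317 = 3·101 + 14   →  a_2 = 3

3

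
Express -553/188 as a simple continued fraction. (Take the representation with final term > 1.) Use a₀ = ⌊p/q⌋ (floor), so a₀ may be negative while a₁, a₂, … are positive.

-553 = -3·188 + 11
188 = 17·11 + 1
11 = 11·1 + 0  (stop)
So -553/188 = [-3; 17, 11].

[-3; 17, 11]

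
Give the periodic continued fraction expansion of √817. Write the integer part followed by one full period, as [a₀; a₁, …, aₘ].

[28; 1, 1, 2, 1, 1, 56]

a₀ = ⌊√817⌋ = 28.
With m₀=0, d₀=1 and mₖ₊₁ = dₖaₖ − mₖ, dₖ₊₁ = (n − mₖ₊₁²)/dₖ, aₖ₊₁ = ⌊(a₀+mₖ₊₁)/dₖ₊₁⌋:
  k=1: m=28, d=33, a=1
  k=2: m=5, d=24, a=1
  k=3: m=19, d=19, a=2
  k=4: m=19, d=24, a=1
  k=5: m=5, d=33, a=1
  k=6: m=28, d=1, a=56
d=1 and a=2a₀=56 at k=6, so the next step gives (m, d) = (28, 33) again — its k=1 value — and the period has length 6.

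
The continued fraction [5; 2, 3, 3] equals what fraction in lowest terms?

125/23

Fold from the inside: start with 3/1.
  3 + 1/3 = 10/3
  2 + 3/10 = 23/10
  5 + 10/23 = 125/23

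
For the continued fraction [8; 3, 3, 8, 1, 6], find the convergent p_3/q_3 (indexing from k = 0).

689/83

Using pₖ = aₖpₖ₋₁ + pₖ₋₂, qₖ = aₖqₖ₋₁ + qₖ₋₂ (with p₋₁=1, p₋₂=0, q₋₁=0, q₋₂=1):
  k=0: a=8, p=8, q=1
  k=1: a=3, p=25, q=3
  k=2: a=3, p=83, q=10
  k=3: a=8, p=689, q=83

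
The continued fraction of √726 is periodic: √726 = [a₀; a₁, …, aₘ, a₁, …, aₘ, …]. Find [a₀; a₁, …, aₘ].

a₀ = ⌊√726⌋ = 26.
With m₀=0, d₀=1 and mₖ₊₁ = dₖaₖ − mₖ, dₖ₊₁ = (n − mₖ₊₁²)/dₖ, aₖ₊₁ = ⌊(a₀+mₖ₊₁)/dₖ₊₁⌋:
  k=1: m=26, d=50, a=1
  k=2: m=24, d=3, a=16
  k=3: m=24, d=50, a=1
  k=4: m=26, d=1, a=52
d=1 and a=2a₀=52 at k=4, so the next step gives (m, d) = (26, 50) again — its k=1 value — and the period has length 4.

[26; 1, 16, 1, 52]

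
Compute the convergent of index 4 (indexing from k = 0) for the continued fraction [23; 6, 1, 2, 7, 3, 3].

3403/147

Using pₖ = aₖpₖ₋₁ + pₖ₋₂, qₖ = aₖqₖ₋₁ + qₖ₋₂ (with p₋₁=1, p₋₂=0, q₋₁=0, q₋₂=1):
  k=0: a=23, p=23, q=1
  k=1: a=6, p=139, q=6
  k=2: a=1, p=162, q=7
  k=3: a=2, p=463, q=20
  k=4: a=7, p=3403, q=147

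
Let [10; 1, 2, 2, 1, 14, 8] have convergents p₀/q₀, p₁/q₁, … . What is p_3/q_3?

Using pₖ = aₖpₖ₋₁ + pₖ₋₂, qₖ = aₖqₖ₋₁ + qₖ₋₂ (with p₋₁=1, p₋₂=0, q₋₁=0, q₋₂=1):
  k=0: a=10, p=10, q=1
  k=1: a=1, p=11, q=1
  k=2: a=2, p=32, q=3
  k=3: a=2, p=75, q=7

75/7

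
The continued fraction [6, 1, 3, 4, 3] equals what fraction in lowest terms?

Using pₖ = aₖpₖ₋₁ + pₖ₋₂ and qₖ = aₖqₖ₋₁ + qₖ₋₂:
  k=0: a=6, p=6, q=1
  k=1: a=1, p=7, q=1
  k=2: a=3, p=27, q=4
  k=3: a=4, p=115, q=17
  k=4: a=3, p=372, q=55

372/55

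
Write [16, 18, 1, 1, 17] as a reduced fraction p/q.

10403/648

Using pₖ = aₖpₖ₋₁ + pₖ₋₂ and qₖ = aₖqₖ₋₁ + qₖ₋₂:
  k=0: a=16, p=16, q=1
  k=1: a=18, p=289, q=18
  k=2: a=1, p=305, q=19
  k=3: a=1, p=594, q=37
  k=4: a=17, p=10403, q=648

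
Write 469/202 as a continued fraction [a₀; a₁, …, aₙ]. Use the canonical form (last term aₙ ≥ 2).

469 = 2×202 + 65
202 = 3×65 + 7
65 = 9×7 + 2
7 = 3×2 + 1
2 = 2×1 + 0  (stop)
So 469/202 = [2; 3, 9, 3, 2].

[2; 3, 9, 3, 2]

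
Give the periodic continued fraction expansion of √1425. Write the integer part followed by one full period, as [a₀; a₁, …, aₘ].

a₀ = ⌊√1425⌋ = 37.

[37; 1, 2, 1, 74]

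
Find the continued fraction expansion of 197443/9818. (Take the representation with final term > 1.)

197443 = 20×9818 + 1083
9818 = 9×1083 + 71
1083 = 15×71 + 18
71 = 3×18 + 17
18 = 1×17 + 1
17 = 17×1 + 0  (stop)
So 197443/9818 = [20; 9, 15, 3, 1, 17].

[20; 9, 15, 3, 1, 17]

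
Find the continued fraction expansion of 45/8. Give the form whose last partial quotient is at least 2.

[5; 1, 1, 1, 2]

45 = 5*8 + 5
8 = 1*5 + 3
5 = 1*3 + 2
3 = 1*2 + 1
2 = 2*1 + 0  (stop)
So 45/8 = [5; 1, 1, 1, 2].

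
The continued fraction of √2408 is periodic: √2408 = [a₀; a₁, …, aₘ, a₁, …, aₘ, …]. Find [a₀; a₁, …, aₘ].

a₀ = ⌊√2408⌋ = 49.
With m₀=0, d₀=1 and mₖ₊₁ = dₖaₖ − mₖ, dₖ₊₁ = (n − mₖ₊₁²)/dₖ, aₖ₊₁ = ⌊(a₀+mₖ₊₁)/dₖ₊₁⌋:
  k=1: m=49, d=7, a=14
  k=2: m=49, d=1, a=98
d=1 and a=2a₀=98 at k=2, so the next step gives (m, d) = (49, 7) again — its k=1 value — and the period has length 2.

[49; 14, 98]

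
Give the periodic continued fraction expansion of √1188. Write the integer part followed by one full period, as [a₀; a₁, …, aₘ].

[34; 2, 7, 6, 7, 2, 68]

a₀ = ⌊√1188⌋ = 34.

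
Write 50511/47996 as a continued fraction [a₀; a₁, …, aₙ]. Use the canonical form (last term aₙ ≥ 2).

50511 = 1·47996 + 2515
47996 = 19·2515 + 211
2515 = 11·211 + 194
211 = 1·194 + 17
194 = 11·17 + 7
17 = 2·7 + 3
7 = 2·3 + 1
3 = 3·1 + 0  (stop)
So 50511/47996 = [1; 19, 11, 1, 11, 2, 2, 3].

[1; 19, 11, 1, 11, 2, 2, 3]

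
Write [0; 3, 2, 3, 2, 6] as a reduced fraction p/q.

Using pₖ = aₖpₖ₋₁ + pₖ₋₂ and qₖ = aₖqₖ₋₁ + qₖ₋₂:
  k=0: a=0, p=0, q=1
  k=1: a=3, p=1, q=3
  k=2: a=2, p=2, q=7
  k=3: a=3, p=7, q=24
  k=4: a=2, p=16, q=55
  k=5: a=6, p=103, q=354

103/354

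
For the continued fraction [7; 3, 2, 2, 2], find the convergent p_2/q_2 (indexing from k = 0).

Using pₖ = aₖpₖ₋₁ + pₖ₋₂, qₖ = aₖqₖ₋₁ + qₖ₋₂ (with p₋₁=1, p₋₂=0, q₋₁=0, q₋₂=1):
  k=0: a=7, p=7, q=1
  k=1: a=3, p=22, q=3
  k=2: a=2, p=51, q=7

51/7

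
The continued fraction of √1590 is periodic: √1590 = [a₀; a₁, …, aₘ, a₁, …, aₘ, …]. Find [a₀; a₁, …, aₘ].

[39; 1, 6, 1, 78]

a₀ = ⌊√1590⌋ = 39.
With m₀=0, d₀=1 and mₖ₊₁ = dₖaₖ − mₖ, dₖ₊₁ = (n − mₖ₊₁²)/dₖ, aₖ₊₁ = ⌊(a₀+mₖ₊₁)/dₖ₊₁⌋:
  k=1: m=39, d=69, a=1
  k=2: m=30, d=10, a=6
  k=3: m=30, d=69, a=1
  k=4: m=39, d=1, a=78
d=1 and a=2a₀=78 at k=4, so the next step gives (m, d) = (39, 69) again — its k=1 value — and the period has length 4.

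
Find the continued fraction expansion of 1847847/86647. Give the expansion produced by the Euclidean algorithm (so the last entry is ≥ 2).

1847847 = 21*86647 + 28260
86647 = 3*28260 + 1867
28260 = 15*1867 + 255
1867 = 7*255 + 82
255 = 3*82 + 9
82 = 9*9 + 1
9 = 9*1 + 0  (stop)
So 1847847/86647 = [21; 3, 15, 7, 3, 9, 9].

[21; 3, 15, 7, 3, 9, 9]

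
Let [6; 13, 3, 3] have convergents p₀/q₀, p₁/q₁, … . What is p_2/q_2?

Using pₖ = aₖpₖ₋₁ + pₖ₋₂, qₖ = aₖqₖ₋₁ + qₖ₋₂ (with p₋₁=1, p₋₂=0, q₋₁=0, q₋₂=1):
  k=0: a=6, p=6, q=1
  k=1: a=13, p=79, q=13
  k=2: a=3, p=243, q=40

243/40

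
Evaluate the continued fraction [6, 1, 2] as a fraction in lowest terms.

20/3

Using pₖ = aₖpₖ₋₁ + pₖ₋₂ and qₖ = aₖqₖ₋₁ + qₖ₋₂:
  k=0: a=6, p=6, q=1
  k=1: a=1, p=7, q=1
  k=2: a=2, p=20, q=3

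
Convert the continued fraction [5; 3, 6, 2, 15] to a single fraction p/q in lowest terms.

3371/634

Fold from the inside: start with 15/1.
  2 + 1/15 = 31/15
  6 + 15/31 = 201/31
  3 + 31/201 = 634/201
  5 + 201/634 = 3371/634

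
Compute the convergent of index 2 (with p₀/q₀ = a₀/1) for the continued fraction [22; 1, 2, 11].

Using pₖ = aₖpₖ₋₁ + pₖ₋₂, qₖ = aₖqₖ₋₁ + qₖ₋₂ (with p₋₁=1, p₋₂=0, q₋₁=0, q₋₂=1):
  k=0: a=22, p=22, q=1
  k=1: a=1, p=23, q=1
  k=2: a=2, p=68, q=3

68/3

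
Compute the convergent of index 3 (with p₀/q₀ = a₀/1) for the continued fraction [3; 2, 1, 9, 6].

97/29

Using pₖ = aₖpₖ₋₁ + pₖ₋₂, qₖ = aₖqₖ₋₁ + qₖ₋₂ (with p₋₁=1, p₋₂=0, q₋₁=0, q₋₂=1):
  k=0: a=3, p=3, q=1
  k=1: a=2, p=7, q=2
  k=2: a=1, p=10, q=3
  k=3: a=9, p=97, q=29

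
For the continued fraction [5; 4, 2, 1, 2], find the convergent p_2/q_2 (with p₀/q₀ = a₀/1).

47/9

Using pₖ = aₖpₖ₋₁ + pₖ₋₂, qₖ = aₖqₖ₋₁ + qₖ₋₂ (with p₋₁=1, p₋₂=0, q₋₁=0, q₋₂=1):
  k=0: a=5, p=5, q=1
  k=1: a=4, p=21, q=4
  k=2: a=2, p=47, q=9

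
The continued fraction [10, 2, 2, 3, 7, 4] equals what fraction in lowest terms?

Fold from the inside: start with 4/1.
  7 + 1/4 = 29/4
  3 + 4/29 = 91/29
  2 + 29/91 = 211/91
  2 + 91/211 = 513/211
  10 + 211/513 = 5341/513

5341/513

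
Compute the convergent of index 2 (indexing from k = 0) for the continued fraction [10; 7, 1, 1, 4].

81/8

Using pₖ = aₖpₖ₋₁ + pₖ₋₂, qₖ = aₖqₖ₋₁ + qₖ₋₂ (with p₋₁=1, p₋₂=0, q₋₁=0, q₋₂=1):
  k=0: a=10, p=10, q=1
  k=1: a=7, p=71, q=7
  k=2: a=1, p=81, q=8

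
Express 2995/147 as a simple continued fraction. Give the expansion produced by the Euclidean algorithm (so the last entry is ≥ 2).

[20; 2, 1, 2, 18]

2995 = 20×147 + 55
147 = 2×55 + 37
55 = 1×37 + 18
37 = 2×18 + 1
18 = 18×1 + 0  (stop)
So 2995/147 = [20; 2, 1, 2, 18].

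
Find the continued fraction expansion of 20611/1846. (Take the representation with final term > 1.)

[11; 6, 19, 16]

20611 = 11*1846 + 305
1846 = 6*305 + 16
305 = 19*16 + 1
16 = 16*1 + 0  (stop)
So 20611/1846 = [11; 6, 19, 16].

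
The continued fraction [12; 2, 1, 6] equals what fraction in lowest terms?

247/20

Fold from the inside: start with 6/1.
  1 + 1/6 = 7/6
  2 + 6/7 = 20/7
  12 + 7/20 = 247/20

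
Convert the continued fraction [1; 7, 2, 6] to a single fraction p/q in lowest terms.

Using pₖ = aₖpₖ₋₁ + pₖ₋₂ and qₖ = aₖqₖ₋₁ + qₖ₋₂:
  k=0: a=1, p=1, q=1
  k=1: a=7, p=8, q=7
  k=2: a=2, p=17, q=15
  k=3: a=6, p=110, q=97

110/97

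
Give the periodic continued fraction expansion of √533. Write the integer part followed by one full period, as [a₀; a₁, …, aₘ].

[23; 11, 1, 1, 11, 46]

a₀ = ⌊√533⌋ = 23.
With m₀=0, d₀=1 and mₖ₊₁ = dₖaₖ − mₖ, dₖ₊₁ = (n − mₖ₊₁²)/dₖ, aₖ₊₁ = ⌊(a₀+mₖ₊₁)/dₖ₊₁⌋:
  k=1: m=23, d=4, a=11
  k=2: m=21, d=23, a=1
  k=3: m=2, d=23, a=1
  k=4: m=21, d=4, a=11
  k=5: m=23, d=1, a=46
d=1 and a=2a₀=46 at k=5, so the next step gives (m, d) = (23, 4) again — its k=1 value — and the period has length 5.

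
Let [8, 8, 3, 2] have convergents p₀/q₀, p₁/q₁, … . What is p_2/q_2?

203/25

Using pₖ = aₖpₖ₋₁ + pₖ₋₂, qₖ = aₖqₖ₋₁ + qₖ₋₂ (with p₋₁=1, p₋₂=0, q₋₁=0, q₋₂=1):
  k=0: a=8, p=8, q=1
  k=1: a=8, p=65, q=8
  k=2: a=3, p=203, q=25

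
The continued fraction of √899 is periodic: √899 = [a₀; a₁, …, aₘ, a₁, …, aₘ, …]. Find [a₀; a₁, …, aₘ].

a₀ = ⌊√899⌋ = 29.
With m₀=0, d₀=1 and mₖ₊₁ = dₖaₖ − mₖ, dₖ₊₁ = (n − mₖ₊₁²)/dₖ, aₖ₊₁ = ⌊(a₀+mₖ₊₁)/dₖ₊₁⌋:
  k=1: m=29, d=58, a=1
  k=2: m=29, d=1, a=58
d=1 and a=2a₀=58 at k=2, so the next step gives (m, d) = (29, 58) again — its k=1 value — and the period has length 2.

[29; 1, 58]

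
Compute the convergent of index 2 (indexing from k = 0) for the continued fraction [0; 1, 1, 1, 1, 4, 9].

1/2

Using pₖ = aₖpₖ₋₁ + pₖ₋₂, qₖ = aₖqₖ₋₁ + qₖ₋₂ (with p₋₁=1, p₋₂=0, q₋₁=0, q₋₂=1):
  k=0: a=0, p=0, q=1
  k=1: a=1, p=1, q=1
  k=2: a=1, p=1, q=2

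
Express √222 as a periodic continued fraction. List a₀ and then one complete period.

[14; 1, 8, 1, 28]

a₀ = ⌊√222⌋ = 14.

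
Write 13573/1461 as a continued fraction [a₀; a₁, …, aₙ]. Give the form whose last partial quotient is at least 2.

[9; 3, 2, 4, 9, 5]

13573 = 9×1461 + 424
1461 = 3×424 + 189
424 = 2×189 + 46
189 = 4×46 + 5
46 = 9×5 + 1
5 = 5×1 + 0  (stop)
So 13573/1461 = [9; 3, 2, 4, 9, 5].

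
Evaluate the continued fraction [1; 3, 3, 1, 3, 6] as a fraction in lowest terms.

Fold from the inside: start with 6/1.
  3 + 1/6 = 19/6
  1 + 6/19 = 25/19
  3 + 19/25 = 94/25
  3 + 25/94 = 307/94
  1 + 94/307 = 401/307

401/307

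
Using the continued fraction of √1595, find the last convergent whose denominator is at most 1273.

√1595 = [39; 1, 14, 1, 78, …] (period length 4).
Convergents:
  p_0/q_0 = 39/1
  p_1/q_1 = 40/1
  p_2/q_2 = 599/15
  p_3/q_3 = 639/16
  p_4/q_4 = 50441/1263
  p_5/q_5 = 51080/1279
q_4 = 1263 ≤ 1273 < 1279 = q_5, so the answer is 50441/1263.

50441/1263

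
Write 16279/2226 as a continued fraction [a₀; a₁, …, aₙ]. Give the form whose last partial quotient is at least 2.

[7; 3, 5, 6, 7, 3]

16279 = 7×2226 + 697
2226 = 3×697 + 135
697 = 5×135 + 22
135 = 6×22 + 3
22 = 7×3 + 1
3 = 3×1 + 0  (stop)
So 16279/2226 = [7; 3, 5, 6, 7, 3].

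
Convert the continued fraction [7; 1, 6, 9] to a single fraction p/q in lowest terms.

503/64

Using pₖ = aₖpₖ₋₁ + pₖ₋₂ and qₖ = aₖqₖ₋₁ + qₖ₋₂:
  k=0: a=7, p=7, q=1
  k=1: a=1, p=8, q=1
  k=2: a=6, p=55, q=7
  k=3: a=9, p=503, q=64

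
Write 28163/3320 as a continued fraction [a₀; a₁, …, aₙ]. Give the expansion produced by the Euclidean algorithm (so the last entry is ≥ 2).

28163 = 8*3320 + 1603
3320 = 2*1603 + 114
1603 = 14*114 + 7
114 = 16*7 + 2
7 = 3*2 + 1
2 = 2*1 + 0  (stop)
So 28163/3320 = [8; 2, 14, 16, 3, 2].

[8; 2, 14, 16, 3, 2]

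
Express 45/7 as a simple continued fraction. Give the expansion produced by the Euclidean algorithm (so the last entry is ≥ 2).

45 = 6*7 + 3
7 = 2*3 + 1
3 = 3*1 + 0  (stop)
So 45/7 = [6; 2, 3].

[6; 2, 3]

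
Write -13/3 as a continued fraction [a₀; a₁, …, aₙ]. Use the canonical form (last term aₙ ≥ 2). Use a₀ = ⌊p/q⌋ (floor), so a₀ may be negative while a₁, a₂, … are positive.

[-5; 1, 2]

-13 = -5×3 + 2
3 = 1×2 + 1
2 = 2×1 + 0  (stop)
So -13/3 = [-5; 1, 2].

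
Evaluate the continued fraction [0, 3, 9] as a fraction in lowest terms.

Using pₖ = aₖpₖ₋₁ + pₖ₋₂ and qₖ = aₖqₖ₋₁ + qₖ₋₂:
  k=0: a=0, p=0, q=1
  k=1: a=3, p=1, q=3
  k=2: a=9, p=9, q=28

9/28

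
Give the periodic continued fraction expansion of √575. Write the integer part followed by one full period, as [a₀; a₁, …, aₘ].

[23; 1, 46]

a₀ = ⌊√575⌋ = 23.
With m₀=0, d₀=1 and mₖ₊₁ = dₖaₖ − mₖ, dₖ₊₁ = (n − mₖ₊₁²)/dₖ, aₖ₊₁ = ⌊(a₀+mₖ₊₁)/dₖ₊₁⌋:
  k=1: m=23, d=46, a=1
  k=2: m=23, d=1, a=46
d=1 and a=2a₀=46 at k=2, so the next step gives (m, d) = (23, 46) again — its k=1 value — and the period has length 2.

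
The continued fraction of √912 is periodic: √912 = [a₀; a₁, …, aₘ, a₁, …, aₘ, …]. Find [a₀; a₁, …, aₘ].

a₀ = ⌊√912⌋ = 30.
With m₀=0, d₀=1 and mₖ₊₁ = dₖaₖ − mₖ, dₖ₊₁ = (n − mₖ₊₁²)/dₖ, aₖ₊₁ = ⌊(a₀+mₖ₊₁)/dₖ₊₁⌋:
  k=1: m=30, d=12, a=5
  k=2: m=30, d=1, a=60
d=1 and a=2a₀=60 at k=2, so the next step gives (m, d) = (30, 12) again — its k=1 value — and the period has length 2.

[30; 5, 60]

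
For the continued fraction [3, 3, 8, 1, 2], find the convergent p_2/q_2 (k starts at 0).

Using pₖ = aₖpₖ₋₁ + pₖ₋₂, qₖ = aₖqₖ₋₁ + qₖ₋₂ (with p₋₁=1, p₋₂=0, q₋₁=0, q₋₂=1):
  k=0: a=3, p=3, q=1
  k=1: a=3, p=10, q=3
  k=2: a=8, p=83, q=25

83/25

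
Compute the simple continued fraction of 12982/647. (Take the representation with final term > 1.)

12982 = 20×647 + 42
647 = 15×42 + 17
42 = 2×17 + 8
17 = 2×8 + 1
8 = 8×1 + 0  (stop)
So 12982/647 = [20; 15, 2, 2, 8].

[20; 15, 2, 2, 8]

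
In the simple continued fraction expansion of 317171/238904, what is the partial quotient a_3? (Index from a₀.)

13

317171 = 1·238904 + 78267   →  a_0 = 1
238904 = 3·78267 + 4103   →  a_1 = 3
78267 = 19·4103 + 310   →  a_2 = 19
4103 = 13·310 + 73   →  a_3 = 13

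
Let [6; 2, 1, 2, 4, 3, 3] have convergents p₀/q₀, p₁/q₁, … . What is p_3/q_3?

Using pₖ = aₖpₖ₋₁ + pₖ₋₂, qₖ = aₖqₖ₋₁ + qₖ₋₂ (with p₋₁=1, p₋₂=0, q₋₁=0, q₋₂=1):
  k=0: a=6, p=6, q=1
  k=1: a=2, p=13, q=2
  k=2: a=1, p=19, q=3
  k=3: a=2, p=51, q=8

51/8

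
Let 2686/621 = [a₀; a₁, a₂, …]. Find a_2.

2686 = 4·621 + 202   →  a_0 = 4
621 = 3·202 + 15   →  a_1 = 3
202 = 13·15 + 7   →  a_2 = 13

13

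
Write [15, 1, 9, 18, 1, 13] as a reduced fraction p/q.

Using pₖ = aₖpₖ₋₁ + pₖ₋₂ and qₖ = aₖqₖ₋₁ + qₖ₋₂:
  k=0: a=15, p=15, q=1
  k=1: a=1, p=16, q=1
  k=2: a=9, p=159, q=10
  k=3: a=18, p=2878, q=181
  k=4: a=1, p=3037, q=191
  k=5: a=13, p=42359, q=2664

42359/2664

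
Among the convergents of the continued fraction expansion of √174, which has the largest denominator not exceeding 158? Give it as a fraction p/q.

√174 = [13; 5, 4, 5, 26, …] (period length 4).
Convergents:
  p_0/q_0 = 13/1
  p_1/q_1 = 66/5
  p_2/q_2 = 277/21
  p_3/q_3 = 1451/110
  p_4/q_4 = 38003/2881
q_3 = 110 ≤ 158 < 2881 = q_4, so the answer is 1451/110.

1451/110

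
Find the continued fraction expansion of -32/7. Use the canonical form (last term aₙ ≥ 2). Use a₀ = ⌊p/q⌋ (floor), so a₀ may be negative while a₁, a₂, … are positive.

[-5; 2, 3]

-32 = -5×7 + 3
7 = 2×3 + 1
3 = 3×1 + 0  (stop)
So -32/7 = [-5; 2, 3].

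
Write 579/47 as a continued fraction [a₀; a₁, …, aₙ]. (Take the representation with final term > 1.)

579 = 12×47 + 15
47 = 3×15 + 2
15 = 7×2 + 1
2 = 2×1 + 0  (stop)
So 579/47 = [12; 3, 7, 2].

[12; 3, 7, 2]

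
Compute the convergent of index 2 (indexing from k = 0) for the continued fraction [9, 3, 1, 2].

37/4

Using pₖ = aₖpₖ₋₁ + pₖ₋₂, qₖ = aₖqₖ₋₁ + qₖ₋₂ (with p₋₁=1, p₋₂=0, q₋₁=0, q₋₂=1):
  k=0: a=9, p=9, q=1
  k=1: a=3, p=28, q=3
  k=2: a=1, p=37, q=4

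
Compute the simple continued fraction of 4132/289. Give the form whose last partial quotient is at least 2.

[14; 3, 2, 1, 3, 2, 3]

4132 = 14·289 + 86
289 = 3·86 + 31
86 = 2·31 + 24
31 = 1·24 + 7
24 = 3·7 + 3
7 = 2·3 + 1
3 = 3·1 + 0  (stop)
So 4132/289 = [14; 3, 2, 1, 3, 2, 3].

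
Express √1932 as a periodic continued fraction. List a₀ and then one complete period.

a₀ = ⌊√1932⌋ = 43.
With m₀=0, d₀=1 and mₖ₊₁ = dₖaₖ − mₖ, dₖ₊₁ = (n − mₖ₊₁²)/dₖ, aₖ₊₁ = ⌊(a₀+mₖ₊₁)/dₖ₊₁⌋:
  k=1: m=43, d=83, a=1
  k=2: m=40, d=4, a=20
  k=3: m=40, d=83, a=1
  k=4: m=43, d=1, a=86
d=1 and a=2a₀=86 at k=4, so the next step gives (m, d) = (43, 83) again — its k=1 value — and the period has length 4.

[43; 1, 20, 1, 86]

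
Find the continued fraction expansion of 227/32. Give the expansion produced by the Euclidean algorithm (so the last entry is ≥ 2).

[7; 10, 1, 2]

227 = 7*32 + 3
32 = 10*3 + 2
3 = 1*2 + 1
2 = 2*1 + 0  (stop)
So 227/32 = [7; 10, 1, 2].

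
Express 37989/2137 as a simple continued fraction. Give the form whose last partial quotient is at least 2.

37989 = 17·2137 + 1660
2137 = 1·1660 + 477
1660 = 3·477 + 229
477 = 2·229 + 19
229 = 12·19 + 1
19 = 19·1 + 0  (stop)
So 37989/2137 = [17; 1, 3, 2, 12, 19].

[17; 1, 3, 2, 12, 19]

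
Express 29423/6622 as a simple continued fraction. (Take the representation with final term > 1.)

[4; 2, 3, 1, 9, 3, 3, 7]

29423 = 4·6622 + 2935
6622 = 2·2935 + 752
2935 = 3·752 + 679
752 = 1·679 + 73
679 = 9·73 + 22
73 = 3·22 + 7
22 = 3·7 + 1
7 = 7·1 + 0  (stop)
So 29423/6622 = [4; 2, 3, 1, 9, 3, 3, 7].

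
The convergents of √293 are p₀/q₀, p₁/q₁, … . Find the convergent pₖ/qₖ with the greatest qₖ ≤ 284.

2482/145

√293 = [17; 8, 1, 1, 8, 34, …] (period length 5).
Convergents:
  p_0/q_0 = 17/1
  p_1/q_1 = 137/8
  p_2/q_2 = 154/9
  p_3/q_3 = 291/17
  p_4/q_4 = 2482/145
  p_5/q_5 = 84679/4947
q_4 = 145 ≤ 284 < 4947 = q_5, so the answer is 2482/145.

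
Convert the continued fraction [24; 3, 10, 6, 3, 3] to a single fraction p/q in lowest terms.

48232/1983

Using pₖ = aₖpₖ₋₁ + pₖ₋₂ and qₖ = aₖqₖ₋₁ + qₖ₋₂:
  k=0: a=24, p=24, q=1
  k=1: a=3, p=73, q=3
  k=2: a=10, p=754, q=31
  k=3: a=6, p=4597, q=189
  k=4: a=3, p=14545, q=598
  k=5: a=3, p=48232, q=1983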